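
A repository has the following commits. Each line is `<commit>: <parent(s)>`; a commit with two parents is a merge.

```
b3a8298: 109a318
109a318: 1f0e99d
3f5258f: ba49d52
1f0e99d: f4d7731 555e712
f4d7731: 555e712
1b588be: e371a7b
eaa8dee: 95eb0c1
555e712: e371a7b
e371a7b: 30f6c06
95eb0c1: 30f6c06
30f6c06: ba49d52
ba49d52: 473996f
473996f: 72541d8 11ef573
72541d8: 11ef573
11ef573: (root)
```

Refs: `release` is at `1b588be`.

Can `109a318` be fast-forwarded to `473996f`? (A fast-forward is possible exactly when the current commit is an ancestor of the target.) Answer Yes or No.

A fast-forward from 109a318 to 473996f is possible iff 109a318 is an ancestor of 473996f.
Ancestors of 473996f: {11ef573, 473996f, 72541d8}.
109a318 is not among them, so fast-forward is not possible.

No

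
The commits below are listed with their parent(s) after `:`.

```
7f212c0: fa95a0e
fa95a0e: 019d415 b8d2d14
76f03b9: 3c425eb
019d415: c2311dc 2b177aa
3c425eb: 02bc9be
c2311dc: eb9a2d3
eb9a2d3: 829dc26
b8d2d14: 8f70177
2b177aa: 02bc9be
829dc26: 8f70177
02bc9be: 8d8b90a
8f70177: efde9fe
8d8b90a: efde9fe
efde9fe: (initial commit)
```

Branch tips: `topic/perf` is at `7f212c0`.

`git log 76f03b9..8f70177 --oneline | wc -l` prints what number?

1

Reachable from 8f70177: {8f70177, efde9fe}.
Reachable from 76f03b9: {02bc9be, 3c425eb, 76f03b9, 8d8b90a, efde9fe}.
In 8f70177's history but not 76f03b9's: {8f70177} — 1 commit.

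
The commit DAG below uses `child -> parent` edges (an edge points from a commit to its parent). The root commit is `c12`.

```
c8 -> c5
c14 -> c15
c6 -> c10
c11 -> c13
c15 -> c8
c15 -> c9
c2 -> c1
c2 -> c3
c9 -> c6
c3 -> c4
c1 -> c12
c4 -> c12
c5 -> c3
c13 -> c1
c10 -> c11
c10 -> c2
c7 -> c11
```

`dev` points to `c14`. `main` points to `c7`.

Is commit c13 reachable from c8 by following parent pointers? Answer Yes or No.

Ancestors of c8: {c12, c3, c4, c5, c8}.
c13 is not in that set, so it is not an ancestor of c8.

No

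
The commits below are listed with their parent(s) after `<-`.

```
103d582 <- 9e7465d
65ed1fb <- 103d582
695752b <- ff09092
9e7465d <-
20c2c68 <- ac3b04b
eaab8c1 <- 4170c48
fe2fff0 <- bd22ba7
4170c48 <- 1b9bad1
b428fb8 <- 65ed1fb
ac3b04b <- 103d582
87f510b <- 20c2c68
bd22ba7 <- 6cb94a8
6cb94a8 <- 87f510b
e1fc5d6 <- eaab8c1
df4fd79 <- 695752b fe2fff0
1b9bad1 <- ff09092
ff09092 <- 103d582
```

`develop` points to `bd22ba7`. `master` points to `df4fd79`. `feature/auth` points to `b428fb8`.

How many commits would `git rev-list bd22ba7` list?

7

Walking parent pointers from bd22ba7: reachable set = {103d582, 20c2c68, 6cb94a8, 87f510b, 9e7465d, ac3b04b, bd22ba7}.
That is 7 commits.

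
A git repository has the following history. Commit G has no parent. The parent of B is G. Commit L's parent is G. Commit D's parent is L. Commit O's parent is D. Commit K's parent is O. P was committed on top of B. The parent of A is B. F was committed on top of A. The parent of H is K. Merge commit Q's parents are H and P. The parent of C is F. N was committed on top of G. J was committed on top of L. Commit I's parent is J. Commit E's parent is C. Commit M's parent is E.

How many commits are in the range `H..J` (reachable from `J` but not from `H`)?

1

Reachable from J: {G, J, L}.
Reachable from H: {D, G, H, K, L, O}.
In J's history but not H's: {J} — 1 commit.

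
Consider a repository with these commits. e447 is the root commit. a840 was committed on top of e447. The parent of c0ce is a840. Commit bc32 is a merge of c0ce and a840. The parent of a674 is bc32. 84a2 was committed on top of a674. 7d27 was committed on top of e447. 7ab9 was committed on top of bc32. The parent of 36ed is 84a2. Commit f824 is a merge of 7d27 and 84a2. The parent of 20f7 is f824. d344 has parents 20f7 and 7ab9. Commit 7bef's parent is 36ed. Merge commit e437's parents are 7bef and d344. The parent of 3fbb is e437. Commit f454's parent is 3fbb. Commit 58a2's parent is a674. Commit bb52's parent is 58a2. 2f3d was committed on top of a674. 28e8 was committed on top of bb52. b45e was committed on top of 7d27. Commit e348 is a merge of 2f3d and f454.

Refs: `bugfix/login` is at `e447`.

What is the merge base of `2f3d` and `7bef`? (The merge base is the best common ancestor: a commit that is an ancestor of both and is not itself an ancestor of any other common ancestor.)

Ancestors of 2f3d: {2f3d, a674, a840, bc32, c0ce, e447}.
Ancestors of 7bef: {36ed, 7bef, 84a2, a674, a840, bc32, c0ce, e447}.
Common ancestors: {a674, a840, bc32, c0ce, e447}.
Among these, a674 is not an ancestor of any other common ancestor — it is the merge base.

a674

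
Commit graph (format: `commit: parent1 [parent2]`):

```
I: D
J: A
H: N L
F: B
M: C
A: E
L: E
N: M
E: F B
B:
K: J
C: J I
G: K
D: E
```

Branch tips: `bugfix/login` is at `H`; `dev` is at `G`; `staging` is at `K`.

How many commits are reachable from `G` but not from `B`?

Reachable from G: {A, B, E, F, G, J, K}.
Reachable from B: {B}.
In G's history but not B's: {A, E, F, G, J, K} — 6 commits.

6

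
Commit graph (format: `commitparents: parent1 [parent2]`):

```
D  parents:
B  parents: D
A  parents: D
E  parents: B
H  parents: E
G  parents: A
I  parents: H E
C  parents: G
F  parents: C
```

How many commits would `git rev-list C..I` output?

Reachable from I: {B, D, E, H, I}.
Reachable from C: {A, C, D, G}.
In I's history but not C's: {B, E, H, I} — 4 commits.

4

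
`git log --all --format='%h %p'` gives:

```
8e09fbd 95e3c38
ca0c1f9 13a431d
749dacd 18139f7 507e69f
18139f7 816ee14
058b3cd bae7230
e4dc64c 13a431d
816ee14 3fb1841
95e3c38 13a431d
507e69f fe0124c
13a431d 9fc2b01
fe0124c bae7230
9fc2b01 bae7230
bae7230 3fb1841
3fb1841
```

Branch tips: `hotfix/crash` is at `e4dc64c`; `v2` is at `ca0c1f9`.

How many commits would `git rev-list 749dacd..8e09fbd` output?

4

Reachable from 8e09fbd: {13a431d, 3fb1841, 8e09fbd, 95e3c38, 9fc2b01, bae7230}.
Reachable from 749dacd: {18139f7, 3fb1841, 507e69f, 749dacd, 816ee14, bae7230, fe0124c}.
In 8e09fbd's history but not 749dacd's: {13a431d, 8e09fbd, 95e3c38, 9fc2b01} — 4 commits.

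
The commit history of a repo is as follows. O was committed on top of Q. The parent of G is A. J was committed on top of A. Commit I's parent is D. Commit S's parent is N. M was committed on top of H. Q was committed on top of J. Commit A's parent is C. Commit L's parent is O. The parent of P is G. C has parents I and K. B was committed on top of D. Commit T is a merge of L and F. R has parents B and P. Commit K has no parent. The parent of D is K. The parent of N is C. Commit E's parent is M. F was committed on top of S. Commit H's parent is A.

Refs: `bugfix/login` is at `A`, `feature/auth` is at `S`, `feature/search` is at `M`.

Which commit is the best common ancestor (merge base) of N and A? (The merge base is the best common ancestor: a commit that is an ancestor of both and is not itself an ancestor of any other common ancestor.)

C

Ancestors of N: {C, D, I, K, N}.
Ancestors of A: {A, C, D, I, K}.
Common ancestors: {C, D, I, K}.
Among these, C is not an ancestor of any other common ancestor — it is the merge base.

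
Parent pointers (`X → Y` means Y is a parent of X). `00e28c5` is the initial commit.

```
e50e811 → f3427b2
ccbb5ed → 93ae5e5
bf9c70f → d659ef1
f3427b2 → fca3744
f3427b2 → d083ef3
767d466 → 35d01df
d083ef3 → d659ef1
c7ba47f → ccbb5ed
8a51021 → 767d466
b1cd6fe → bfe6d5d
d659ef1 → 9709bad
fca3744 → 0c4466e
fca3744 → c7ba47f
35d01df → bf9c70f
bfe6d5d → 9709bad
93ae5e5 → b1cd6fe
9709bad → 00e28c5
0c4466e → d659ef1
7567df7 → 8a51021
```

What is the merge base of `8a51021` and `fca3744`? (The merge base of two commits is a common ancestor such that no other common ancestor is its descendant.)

Ancestors of 8a51021: {00e28c5, 35d01df, 767d466, 8a51021, 9709bad, bf9c70f, d659ef1}.
Ancestors of fca3744: {00e28c5, 0c4466e, 93ae5e5, 9709bad, b1cd6fe, bfe6d5d, c7ba47f, ccbb5ed, d659ef1, fca3744}.
Common ancestors: {00e28c5, 9709bad, d659ef1}.
Among these, d659ef1 is not an ancestor of any other common ancestor — it is the merge base.

d659ef1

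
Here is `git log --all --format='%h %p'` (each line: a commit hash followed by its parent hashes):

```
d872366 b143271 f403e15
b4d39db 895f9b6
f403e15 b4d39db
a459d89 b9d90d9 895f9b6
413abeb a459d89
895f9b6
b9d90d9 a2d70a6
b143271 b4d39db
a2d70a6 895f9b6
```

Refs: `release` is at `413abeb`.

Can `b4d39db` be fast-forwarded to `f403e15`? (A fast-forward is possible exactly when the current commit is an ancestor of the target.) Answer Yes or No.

Yes

A fast-forward from b4d39db to f403e15 is possible iff b4d39db is an ancestor of f403e15.
Ancestors of f403e15: {895f9b6, b4d39db, f403e15}.
b4d39db is among them, so fast-forward is possible.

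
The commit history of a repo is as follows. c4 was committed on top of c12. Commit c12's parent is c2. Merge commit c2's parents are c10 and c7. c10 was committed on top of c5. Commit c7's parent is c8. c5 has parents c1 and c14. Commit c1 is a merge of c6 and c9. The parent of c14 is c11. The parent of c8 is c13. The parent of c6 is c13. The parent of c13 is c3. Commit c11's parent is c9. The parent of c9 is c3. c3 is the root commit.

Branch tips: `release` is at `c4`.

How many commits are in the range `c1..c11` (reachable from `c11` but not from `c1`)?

Reachable from c11: {c11, c3, c9}.
Reachable from c1: {c1, c13, c3, c6, c9}.
In c11's history but not c1's: {c11} — 1 commit.

1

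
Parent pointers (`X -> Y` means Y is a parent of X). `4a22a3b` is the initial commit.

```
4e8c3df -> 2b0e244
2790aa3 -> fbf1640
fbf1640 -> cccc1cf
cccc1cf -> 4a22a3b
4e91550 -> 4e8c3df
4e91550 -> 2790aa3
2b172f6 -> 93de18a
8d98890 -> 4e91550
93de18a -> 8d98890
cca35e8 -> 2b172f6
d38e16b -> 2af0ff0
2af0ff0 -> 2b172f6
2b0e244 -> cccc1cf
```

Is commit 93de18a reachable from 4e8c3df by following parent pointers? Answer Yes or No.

Ancestors of 4e8c3df: {2b0e244, 4a22a3b, 4e8c3df, cccc1cf}.
93de18a is not in that set, so it is not an ancestor of 4e8c3df.

No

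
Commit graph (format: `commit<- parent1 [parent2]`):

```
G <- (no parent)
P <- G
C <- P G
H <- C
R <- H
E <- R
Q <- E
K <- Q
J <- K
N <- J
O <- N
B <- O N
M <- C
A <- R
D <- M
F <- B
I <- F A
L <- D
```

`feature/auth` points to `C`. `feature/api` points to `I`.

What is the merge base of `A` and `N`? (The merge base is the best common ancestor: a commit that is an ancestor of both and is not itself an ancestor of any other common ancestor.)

Ancestors of A: {A, C, G, H, P, R}.
Ancestors of N: {C, E, G, H, J, K, N, P, Q, R}.
Common ancestors: {C, G, H, P, R}.
Among these, R is not an ancestor of any other common ancestor — it is the merge base.

R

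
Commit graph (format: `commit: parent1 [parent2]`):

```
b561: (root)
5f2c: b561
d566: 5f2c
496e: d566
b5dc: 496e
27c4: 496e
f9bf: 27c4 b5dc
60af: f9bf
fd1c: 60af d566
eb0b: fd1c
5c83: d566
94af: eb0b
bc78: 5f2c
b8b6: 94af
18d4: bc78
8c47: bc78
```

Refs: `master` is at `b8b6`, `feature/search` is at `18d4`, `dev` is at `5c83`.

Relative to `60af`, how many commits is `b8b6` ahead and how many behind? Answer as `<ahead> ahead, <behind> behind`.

4 ahead, 0 behind

Reachable from b8b6: {27c4, 496e, 5f2c, 60af, 94af, b561, b5dc, b8b6, d566, eb0b, f9bf, fd1c}.
Reachable from 60af: {27c4, 496e, 5f2c, 60af, b561, b5dc, d566, f9bf}.
Only in b8b6's history (ahead): {94af, b8b6, eb0b, fd1c} — 4.
Only in 60af's history (behind): {} — 0.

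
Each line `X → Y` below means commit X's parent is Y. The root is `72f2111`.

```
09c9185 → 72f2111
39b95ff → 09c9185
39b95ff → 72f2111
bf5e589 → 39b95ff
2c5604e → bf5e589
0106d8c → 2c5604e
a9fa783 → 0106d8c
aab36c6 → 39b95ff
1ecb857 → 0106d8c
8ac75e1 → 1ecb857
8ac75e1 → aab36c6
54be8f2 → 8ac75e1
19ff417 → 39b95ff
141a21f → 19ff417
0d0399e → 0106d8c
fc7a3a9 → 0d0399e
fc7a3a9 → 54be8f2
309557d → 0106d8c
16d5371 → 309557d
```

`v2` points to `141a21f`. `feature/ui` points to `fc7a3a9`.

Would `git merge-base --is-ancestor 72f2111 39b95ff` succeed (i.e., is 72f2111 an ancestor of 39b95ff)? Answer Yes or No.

Ancestors of 39b95ff (commits reachable by following parents): {09c9185, 39b95ff, 72f2111}.
72f2111 is in that set, so it is an ancestor of 39b95ff.

Yes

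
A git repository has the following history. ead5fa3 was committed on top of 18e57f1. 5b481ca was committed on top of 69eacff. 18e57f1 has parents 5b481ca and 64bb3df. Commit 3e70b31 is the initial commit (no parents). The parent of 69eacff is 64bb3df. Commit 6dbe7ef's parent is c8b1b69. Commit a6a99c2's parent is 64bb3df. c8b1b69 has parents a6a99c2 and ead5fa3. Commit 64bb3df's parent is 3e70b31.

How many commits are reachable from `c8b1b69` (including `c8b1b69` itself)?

Walking parent pointers from c8b1b69: reachable set = {18e57f1, 3e70b31, 5b481ca, 64bb3df, 69eacff, a6a99c2, c8b1b69, ead5fa3}.
That is 8 commits.

8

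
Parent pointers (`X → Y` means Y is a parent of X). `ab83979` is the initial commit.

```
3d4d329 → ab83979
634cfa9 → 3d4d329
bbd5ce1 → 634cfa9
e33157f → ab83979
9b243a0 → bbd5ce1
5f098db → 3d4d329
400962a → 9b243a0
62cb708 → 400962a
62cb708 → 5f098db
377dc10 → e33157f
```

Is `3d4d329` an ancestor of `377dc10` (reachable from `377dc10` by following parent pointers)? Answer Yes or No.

Ancestors of 377dc10: {377dc10, ab83979, e33157f}.
3d4d329 is not in that set, so it is not an ancestor of 377dc10.

No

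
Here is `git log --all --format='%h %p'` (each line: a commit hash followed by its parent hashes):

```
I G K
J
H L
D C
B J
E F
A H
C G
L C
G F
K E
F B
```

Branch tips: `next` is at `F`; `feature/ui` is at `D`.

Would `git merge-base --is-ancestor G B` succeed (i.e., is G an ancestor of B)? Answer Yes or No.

No

Ancestors of B: {B, J}.
G is not in that set, so it is not an ancestor of B.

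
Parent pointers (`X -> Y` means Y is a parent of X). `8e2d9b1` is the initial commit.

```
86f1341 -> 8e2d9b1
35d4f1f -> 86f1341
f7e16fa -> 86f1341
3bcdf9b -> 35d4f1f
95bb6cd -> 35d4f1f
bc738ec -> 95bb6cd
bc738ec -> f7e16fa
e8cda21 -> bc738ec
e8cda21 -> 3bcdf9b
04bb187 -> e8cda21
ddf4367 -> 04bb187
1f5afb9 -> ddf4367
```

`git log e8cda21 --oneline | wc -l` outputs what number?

Walking parent pointers from e8cda21: reachable set = {35d4f1f, 3bcdf9b, 86f1341, 8e2d9b1, 95bb6cd, bc738ec, e8cda21, f7e16fa}.
That is 8 commits.

8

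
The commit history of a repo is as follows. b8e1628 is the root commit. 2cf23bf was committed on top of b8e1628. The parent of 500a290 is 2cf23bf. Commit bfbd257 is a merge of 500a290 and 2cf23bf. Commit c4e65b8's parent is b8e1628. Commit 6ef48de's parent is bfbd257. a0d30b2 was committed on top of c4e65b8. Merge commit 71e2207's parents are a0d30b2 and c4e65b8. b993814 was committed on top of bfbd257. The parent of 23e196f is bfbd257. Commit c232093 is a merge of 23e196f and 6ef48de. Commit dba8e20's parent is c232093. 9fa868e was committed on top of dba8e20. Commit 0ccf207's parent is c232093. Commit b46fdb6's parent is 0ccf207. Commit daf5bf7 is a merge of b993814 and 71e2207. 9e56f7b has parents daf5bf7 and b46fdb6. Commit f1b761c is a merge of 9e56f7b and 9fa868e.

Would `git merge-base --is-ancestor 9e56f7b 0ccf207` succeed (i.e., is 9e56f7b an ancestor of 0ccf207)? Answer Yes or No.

No

Ancestors of 0ccf207: {0ccf207, 23e196f, 2cf23bf, 500a290, 6ef48de, b8e1628, bfbd257, c232093}.
9e56f7b is not in that set, so it is not an ancestor of 0ccf207.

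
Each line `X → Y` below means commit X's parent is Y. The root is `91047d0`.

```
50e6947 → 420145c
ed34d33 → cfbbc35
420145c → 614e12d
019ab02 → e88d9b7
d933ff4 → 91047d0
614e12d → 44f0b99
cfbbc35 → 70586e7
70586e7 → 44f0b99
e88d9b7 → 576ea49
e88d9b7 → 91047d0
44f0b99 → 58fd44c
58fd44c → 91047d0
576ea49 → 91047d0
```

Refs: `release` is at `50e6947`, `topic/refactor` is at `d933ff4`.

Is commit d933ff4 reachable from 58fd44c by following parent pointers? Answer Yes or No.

No

Ancestors of 58fd44c: {58fd44c, 91047d0}.
d933ff4 is not in that set, so it is not an ancestor of 58fd44c.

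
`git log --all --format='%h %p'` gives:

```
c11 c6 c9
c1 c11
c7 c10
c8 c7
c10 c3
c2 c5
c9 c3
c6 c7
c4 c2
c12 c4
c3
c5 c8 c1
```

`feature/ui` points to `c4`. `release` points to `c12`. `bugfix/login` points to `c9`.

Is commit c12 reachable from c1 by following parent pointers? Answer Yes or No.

No

Ancestors of c1: {c1, c10, c11, c3, c6, c7, c9}.
c12 is not in that set, so it is not an ancestor of c1.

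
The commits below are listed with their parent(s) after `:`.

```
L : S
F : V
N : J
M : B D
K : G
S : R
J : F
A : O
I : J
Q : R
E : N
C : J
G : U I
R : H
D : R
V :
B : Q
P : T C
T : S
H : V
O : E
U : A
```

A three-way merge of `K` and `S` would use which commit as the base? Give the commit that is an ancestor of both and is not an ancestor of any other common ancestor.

V

Ancestors of K: {A, E, F, G, I, J, K, N, O, U, V}.
Ancestors of S: {H, R, S, V}.
Common ancestors: {V}.
The only common ancestor is V, so it is the merge base.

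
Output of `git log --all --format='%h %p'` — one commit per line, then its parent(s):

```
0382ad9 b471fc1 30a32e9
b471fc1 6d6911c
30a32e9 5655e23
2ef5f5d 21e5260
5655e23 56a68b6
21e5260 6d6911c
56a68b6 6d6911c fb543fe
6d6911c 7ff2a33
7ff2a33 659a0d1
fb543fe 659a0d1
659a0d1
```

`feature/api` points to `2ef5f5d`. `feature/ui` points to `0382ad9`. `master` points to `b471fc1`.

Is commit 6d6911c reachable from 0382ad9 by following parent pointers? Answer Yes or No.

Ancestors of 0382ad9 (commits reachable by following parents): {0382ad9, 30a32e9, 5655e23, 56a68b6, 659a0d1, 6d6911c, 7ff2a33, b471fc1, fb543fe}.
6d6911c is in that set, so it is an ancestor of 0382ad9.

Yes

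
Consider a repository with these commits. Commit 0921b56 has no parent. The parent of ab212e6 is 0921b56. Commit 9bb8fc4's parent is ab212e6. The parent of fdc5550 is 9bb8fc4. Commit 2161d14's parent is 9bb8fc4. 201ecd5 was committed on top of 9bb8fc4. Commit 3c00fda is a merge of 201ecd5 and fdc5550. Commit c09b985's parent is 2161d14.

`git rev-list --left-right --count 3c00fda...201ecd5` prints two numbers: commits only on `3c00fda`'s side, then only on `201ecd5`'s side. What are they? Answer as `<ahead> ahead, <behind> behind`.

2 ahead, 0 behind

Reachable from 3c00fda: {0921b56, 201ecd5, 3c00fda, 9bb8fc4, ab212e6, fdc5550}.
Reachable from 201ecd5: {0921b56, 201ecd5, 9bb8fc4, ab212e6}.
Only in 3c00fda's history (ahead): {3c00fda, fdc5550} — 2.
Only in 201ecd5's history (behind): {} — 0.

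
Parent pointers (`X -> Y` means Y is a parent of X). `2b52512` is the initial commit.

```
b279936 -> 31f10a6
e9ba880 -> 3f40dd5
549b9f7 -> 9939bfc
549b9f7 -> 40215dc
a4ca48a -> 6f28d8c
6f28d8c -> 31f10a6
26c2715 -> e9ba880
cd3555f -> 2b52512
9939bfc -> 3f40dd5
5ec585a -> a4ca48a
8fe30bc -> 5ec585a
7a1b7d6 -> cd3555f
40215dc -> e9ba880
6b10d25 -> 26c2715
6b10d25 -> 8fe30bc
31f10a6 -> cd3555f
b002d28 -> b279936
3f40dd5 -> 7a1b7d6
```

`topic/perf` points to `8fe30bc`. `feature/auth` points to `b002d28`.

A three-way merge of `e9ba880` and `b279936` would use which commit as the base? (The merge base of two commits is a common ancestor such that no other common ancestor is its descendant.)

cd3555f

Ancestors of e9ba880: {2b52512, 3f40dd5, 7a1b7d6, cd3555f, e9ba880}.
Ancestors of b279936: {2b52512, 31f10a6, b279936, cd3555f}.
Common ancestors: {2b52512, cd3555f}.
Among these, cd3555f is not an ancestor of any other common ancestor — it is the merge base.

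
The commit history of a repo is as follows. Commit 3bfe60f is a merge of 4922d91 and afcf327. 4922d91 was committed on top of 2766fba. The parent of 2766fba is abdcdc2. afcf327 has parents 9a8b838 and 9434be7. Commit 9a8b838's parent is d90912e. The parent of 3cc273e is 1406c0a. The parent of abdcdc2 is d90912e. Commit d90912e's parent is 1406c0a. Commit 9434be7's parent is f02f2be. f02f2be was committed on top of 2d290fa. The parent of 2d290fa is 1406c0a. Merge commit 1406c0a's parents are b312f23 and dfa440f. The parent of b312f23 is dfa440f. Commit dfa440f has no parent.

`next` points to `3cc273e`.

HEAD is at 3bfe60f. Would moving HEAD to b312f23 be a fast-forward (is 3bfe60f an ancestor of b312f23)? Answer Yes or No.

No

A fast-forward from 3bfe60f to b312f23 is possible iff 3bfe60f is an ancestor of b312f23.
Ancestors of b312f23: {b312f23, dfa440f}.
3bfe60f is not among them, so fast-forward is not possible.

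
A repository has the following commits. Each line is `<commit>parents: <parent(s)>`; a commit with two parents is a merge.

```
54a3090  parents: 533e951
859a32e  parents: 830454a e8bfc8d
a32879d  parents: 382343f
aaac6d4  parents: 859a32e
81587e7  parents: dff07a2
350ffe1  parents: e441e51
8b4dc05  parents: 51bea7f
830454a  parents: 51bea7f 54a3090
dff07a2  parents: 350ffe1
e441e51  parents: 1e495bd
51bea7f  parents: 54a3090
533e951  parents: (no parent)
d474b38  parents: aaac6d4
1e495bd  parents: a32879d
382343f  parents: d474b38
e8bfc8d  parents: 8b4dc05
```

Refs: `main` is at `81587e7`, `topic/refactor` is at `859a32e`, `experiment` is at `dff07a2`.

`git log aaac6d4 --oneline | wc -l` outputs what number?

8

Walking parent pointers from aaac6d4: reachable set = {51bea7f, 533e951, 54a3090, 830454a, 859a32e, 8b4dc05, aaac6d4, e8bfc8d}.
That is 8 commits.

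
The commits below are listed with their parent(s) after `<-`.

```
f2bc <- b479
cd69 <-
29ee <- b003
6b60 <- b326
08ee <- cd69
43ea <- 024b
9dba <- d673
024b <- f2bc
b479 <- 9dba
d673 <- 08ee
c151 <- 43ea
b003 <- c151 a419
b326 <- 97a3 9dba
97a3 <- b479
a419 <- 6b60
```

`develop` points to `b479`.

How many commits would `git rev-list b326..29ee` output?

Reachable from 29ee: {024b, 08ee, 29ee, 43ea, 6b60, 97a3, 9dba, a419, b003, b326, b479, c151, cd69, d673, f2bc}.
Reachable from b326: {08ee, 97a3, 9dba, b326, b479, cd69, d673}.
In 29ee's history but not b326's: {024b, 29ee, 43ea, 6b60, a419, b003, c151, f2bc} — 8 commits.

8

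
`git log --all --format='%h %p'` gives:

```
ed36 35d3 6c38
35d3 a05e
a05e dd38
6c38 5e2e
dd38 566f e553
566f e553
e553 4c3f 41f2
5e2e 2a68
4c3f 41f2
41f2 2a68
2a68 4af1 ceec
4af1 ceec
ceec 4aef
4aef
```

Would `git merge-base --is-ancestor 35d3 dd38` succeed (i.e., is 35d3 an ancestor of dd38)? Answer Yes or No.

Ancestors of dd38: {2a68, 41f2, 4aef, 4af1, 4c3f, 566f, ceec, dd38, e553}.
35d3 is not in that set, so it is not an ancestor of dd38.

No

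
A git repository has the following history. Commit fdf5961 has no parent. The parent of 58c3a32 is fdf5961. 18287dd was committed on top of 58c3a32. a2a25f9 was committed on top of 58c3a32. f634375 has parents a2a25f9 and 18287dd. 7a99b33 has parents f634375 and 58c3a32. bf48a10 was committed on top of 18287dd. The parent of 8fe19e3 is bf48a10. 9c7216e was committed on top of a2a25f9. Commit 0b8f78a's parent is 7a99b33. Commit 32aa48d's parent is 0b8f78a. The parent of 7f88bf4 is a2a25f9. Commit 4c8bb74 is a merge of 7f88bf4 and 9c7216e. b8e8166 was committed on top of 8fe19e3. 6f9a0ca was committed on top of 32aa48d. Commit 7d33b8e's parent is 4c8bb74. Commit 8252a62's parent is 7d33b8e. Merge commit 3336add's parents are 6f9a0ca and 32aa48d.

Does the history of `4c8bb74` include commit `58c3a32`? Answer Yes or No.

Yes

Ancestors of 4c8bb74 (commits reachable by following parents): {4c8bb74, 58c3a32, 7f88bf4, 9c7216e, a2a25f9, fdf5961}.
58c3a32 is in that set, so it is an ancestor of 4c8bb74.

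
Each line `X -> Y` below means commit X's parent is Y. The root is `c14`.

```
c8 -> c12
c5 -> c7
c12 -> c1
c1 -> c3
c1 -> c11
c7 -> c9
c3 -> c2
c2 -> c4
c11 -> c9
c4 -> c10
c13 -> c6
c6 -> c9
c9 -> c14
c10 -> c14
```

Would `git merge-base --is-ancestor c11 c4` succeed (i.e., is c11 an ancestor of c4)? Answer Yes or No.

No

Ancestors of c4: {c10, c14, c4}.
c11 is not in that set, so it is not an ancestor of c4.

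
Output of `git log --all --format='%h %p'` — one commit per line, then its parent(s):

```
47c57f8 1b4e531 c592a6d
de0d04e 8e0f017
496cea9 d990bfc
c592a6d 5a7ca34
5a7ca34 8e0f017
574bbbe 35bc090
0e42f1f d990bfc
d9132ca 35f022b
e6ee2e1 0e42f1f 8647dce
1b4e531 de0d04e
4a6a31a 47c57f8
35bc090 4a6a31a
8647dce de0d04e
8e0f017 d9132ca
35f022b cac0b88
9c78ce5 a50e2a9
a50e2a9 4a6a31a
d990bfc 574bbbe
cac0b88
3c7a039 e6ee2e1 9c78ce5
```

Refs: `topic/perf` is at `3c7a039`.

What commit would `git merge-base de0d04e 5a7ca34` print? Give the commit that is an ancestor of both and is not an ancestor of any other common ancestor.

Ancestors of de0d04e: {35f022b, 8e0f017, cac0b88, d9132ca, de0d04e}.
Ancestors of 5a7ca34: {35f022b, 5a7ca34, 8e0f017, cac0b88, d9132ca}.
Common ancestors: {35f022b, 8e0f017, cac0b88, d9132ca}.
Among these, 8e0f017 is not an ancestor of any other common ancestor — it is the merge base.

8e0f017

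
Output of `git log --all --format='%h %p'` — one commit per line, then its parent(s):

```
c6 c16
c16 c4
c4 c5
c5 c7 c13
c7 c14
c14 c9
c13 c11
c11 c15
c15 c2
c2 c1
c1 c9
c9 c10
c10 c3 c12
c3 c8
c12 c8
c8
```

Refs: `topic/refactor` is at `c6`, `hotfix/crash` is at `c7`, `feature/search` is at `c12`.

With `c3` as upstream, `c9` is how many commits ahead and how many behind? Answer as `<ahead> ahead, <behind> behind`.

3 ahead, 0 behind

Reachable from c9: {c10, c12, c3, c8, c9}.
Reachable from c3: {c3, c8}.
Only in c9's history (ahead): {c10, c12, c9} — 3.
Only in c3's history (behind): {} — 0.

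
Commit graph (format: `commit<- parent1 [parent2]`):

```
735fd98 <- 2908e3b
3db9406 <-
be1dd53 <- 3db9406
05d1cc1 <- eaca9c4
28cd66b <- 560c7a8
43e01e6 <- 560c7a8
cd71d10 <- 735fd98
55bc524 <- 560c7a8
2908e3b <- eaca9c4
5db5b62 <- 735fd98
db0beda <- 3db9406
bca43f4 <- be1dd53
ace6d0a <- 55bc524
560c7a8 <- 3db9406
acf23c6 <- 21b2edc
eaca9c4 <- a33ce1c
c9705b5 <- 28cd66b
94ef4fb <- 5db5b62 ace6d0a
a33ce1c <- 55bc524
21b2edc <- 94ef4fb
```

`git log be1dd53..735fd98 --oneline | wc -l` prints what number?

6

Reachable from 735fd98: {2908e3b, 3db9406, 55bc524, 560c7a8, 735fd98, a33ce1c, eaca9c4}.
Reachable from be1dd53: {3db9406, be1dd53}.
In 735fd98's history but not be1dd53's: {2908e3b, 55bc524, 560c7a8, 735fd98, a33ce1c, eaca9c4} — 6 commits.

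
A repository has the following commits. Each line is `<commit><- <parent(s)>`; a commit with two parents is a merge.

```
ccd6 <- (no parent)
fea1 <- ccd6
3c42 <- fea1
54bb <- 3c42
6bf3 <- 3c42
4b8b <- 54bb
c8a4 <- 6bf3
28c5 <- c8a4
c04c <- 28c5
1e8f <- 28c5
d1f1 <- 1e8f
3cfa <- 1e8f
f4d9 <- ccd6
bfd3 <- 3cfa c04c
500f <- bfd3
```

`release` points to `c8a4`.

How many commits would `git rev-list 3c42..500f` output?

Reachable from 500f: {1e8f, 28c5, 3c42, 3cfa, 500f, 6bf3, bfd3, c04c, c8a4, ccd6, fea1}.
Reachable from 3c42: {3c42, ccd6, fea1}.
In 500f's history but not 3c42's: {1e8f, 28c5, 3cfa, 500f, 6bf3, bfd3, c04c, c8a4} — 8 commits.

8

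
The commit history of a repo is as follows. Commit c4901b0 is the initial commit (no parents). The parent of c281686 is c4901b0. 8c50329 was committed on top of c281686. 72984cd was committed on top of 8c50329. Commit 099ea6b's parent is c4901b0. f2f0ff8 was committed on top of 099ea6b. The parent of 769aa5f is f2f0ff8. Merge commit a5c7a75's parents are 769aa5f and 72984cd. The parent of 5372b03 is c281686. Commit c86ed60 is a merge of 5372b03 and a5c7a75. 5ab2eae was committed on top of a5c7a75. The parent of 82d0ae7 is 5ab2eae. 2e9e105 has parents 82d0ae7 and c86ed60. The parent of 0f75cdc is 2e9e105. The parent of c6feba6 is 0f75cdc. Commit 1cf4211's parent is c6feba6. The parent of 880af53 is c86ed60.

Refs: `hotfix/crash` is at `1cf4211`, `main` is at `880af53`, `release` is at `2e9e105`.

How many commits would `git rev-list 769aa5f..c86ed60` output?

6

Reachable from c86ed60: {099ea6b, 5372b03, 72984cd, 769aa5f, 8c50329, a5c7a75, c281686, c4901b0, c86ed60, f2f0ff8}.
Reachable from 769aa5f: {099ea6b, 769aa5f, c4901b0, f2f0ff8}.
In c86ed60's history but not 769aa5f's: {5372b03, 72984cd, 8c50329, a5c7a75, c281686, c86ed60} — 6 commits.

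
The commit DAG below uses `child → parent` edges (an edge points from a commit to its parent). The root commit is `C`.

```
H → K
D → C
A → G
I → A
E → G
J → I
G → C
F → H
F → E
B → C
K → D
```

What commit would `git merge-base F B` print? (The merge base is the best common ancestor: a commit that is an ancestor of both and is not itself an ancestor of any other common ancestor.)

Ancestors of F: {C, D, E, F, G, H, K}.
Ancestors of B: {B, C}.
Common ancestors: {C}.
The only common ancestor is C, so it is the merge base.

C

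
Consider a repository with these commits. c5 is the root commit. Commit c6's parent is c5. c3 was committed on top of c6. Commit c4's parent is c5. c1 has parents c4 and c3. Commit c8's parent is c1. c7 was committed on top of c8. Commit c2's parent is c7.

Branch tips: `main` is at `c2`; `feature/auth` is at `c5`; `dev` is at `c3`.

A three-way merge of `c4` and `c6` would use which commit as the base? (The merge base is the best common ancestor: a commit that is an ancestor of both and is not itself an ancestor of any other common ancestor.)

Ancestors of c4: {c4, c5}.
Ancestors of c6: {c5, c6}.
Common ancestors: {c5}.
The only common ancestor is c5, so it is the merge base.

c5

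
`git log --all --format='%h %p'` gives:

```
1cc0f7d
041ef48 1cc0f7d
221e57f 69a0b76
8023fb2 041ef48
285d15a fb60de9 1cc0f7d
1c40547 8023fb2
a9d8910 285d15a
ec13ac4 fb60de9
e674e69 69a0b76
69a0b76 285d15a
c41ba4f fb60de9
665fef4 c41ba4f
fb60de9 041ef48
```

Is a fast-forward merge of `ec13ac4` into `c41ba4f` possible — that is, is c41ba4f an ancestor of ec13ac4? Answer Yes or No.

No

A fast-forward from c41ba4f to ec13ac4 is possible iff c41ba4f is an ancestor of ec13ac4.
Ancestors of ec13ac4: {041ef48, 1cc0f7d, ec13ac4, fb60de9}.
c41ba4f is not among them, so fast-forward is not possible.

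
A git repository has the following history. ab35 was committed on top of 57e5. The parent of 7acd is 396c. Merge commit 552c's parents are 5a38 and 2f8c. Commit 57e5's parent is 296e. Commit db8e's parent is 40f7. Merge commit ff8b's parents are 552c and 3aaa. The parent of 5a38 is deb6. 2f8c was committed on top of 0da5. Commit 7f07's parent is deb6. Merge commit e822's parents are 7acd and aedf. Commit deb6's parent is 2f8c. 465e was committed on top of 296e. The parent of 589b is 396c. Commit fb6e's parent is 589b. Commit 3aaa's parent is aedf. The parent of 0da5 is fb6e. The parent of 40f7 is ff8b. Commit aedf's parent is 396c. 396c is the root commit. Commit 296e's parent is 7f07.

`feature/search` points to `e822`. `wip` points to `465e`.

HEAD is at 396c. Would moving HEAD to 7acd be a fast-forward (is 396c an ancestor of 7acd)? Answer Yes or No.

Yes

A fast-forward from 396c to 7acd is possible iff 396c is an ancestor of 7acd.
Ancestors of 7acd: {396c, 7acd}.
396c is among them, so fast-forward is possible.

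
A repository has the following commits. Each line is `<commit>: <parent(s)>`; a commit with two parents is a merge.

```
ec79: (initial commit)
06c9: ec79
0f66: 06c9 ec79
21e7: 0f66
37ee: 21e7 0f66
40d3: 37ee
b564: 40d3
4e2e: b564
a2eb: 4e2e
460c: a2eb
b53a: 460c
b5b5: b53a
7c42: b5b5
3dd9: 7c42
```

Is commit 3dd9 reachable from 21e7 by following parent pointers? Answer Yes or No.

Ancestors of 21e7: {06c9, 0f66, 21e7, ec79}.
3dd9 is not in that set, so it is not an ancestor of 21e7.

No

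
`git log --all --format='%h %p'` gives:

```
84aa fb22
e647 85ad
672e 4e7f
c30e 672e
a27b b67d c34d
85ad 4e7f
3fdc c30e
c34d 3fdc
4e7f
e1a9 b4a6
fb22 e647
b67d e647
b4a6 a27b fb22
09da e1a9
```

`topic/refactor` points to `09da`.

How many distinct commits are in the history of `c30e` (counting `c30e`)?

3

Walking parent pointers from c30e: reachable set = {4e7f, 672e, c30e}.
That is 3 commits.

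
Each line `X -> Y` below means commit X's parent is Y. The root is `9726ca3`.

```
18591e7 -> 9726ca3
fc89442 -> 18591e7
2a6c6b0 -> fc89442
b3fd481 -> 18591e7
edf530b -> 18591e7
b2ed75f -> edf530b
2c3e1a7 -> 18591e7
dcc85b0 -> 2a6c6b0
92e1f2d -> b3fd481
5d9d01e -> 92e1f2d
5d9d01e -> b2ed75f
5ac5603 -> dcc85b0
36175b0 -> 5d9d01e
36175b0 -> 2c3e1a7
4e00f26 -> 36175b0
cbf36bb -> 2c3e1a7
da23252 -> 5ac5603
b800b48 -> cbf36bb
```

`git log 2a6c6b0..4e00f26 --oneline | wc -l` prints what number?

Reachable from 4e00f26: {18591e7, 2c3e1a7, 36175b0, 4e00f26, 5d9d01e, 92e1f2d, 9726ca3, b2ed75f, b3fd481, edf530b}.
Reachable from 2a6c6b0: {18591e7, 2a6c6b0, 9726ca3, fc89442}.
In 4e00f26's history but not 2a6c6b0's: {2c3e1a7, 36175b0, 4e00f26, 5d9d01e, 92e1f2d, b2ed75f, b3fd481, edf530b} — 8 commits.

8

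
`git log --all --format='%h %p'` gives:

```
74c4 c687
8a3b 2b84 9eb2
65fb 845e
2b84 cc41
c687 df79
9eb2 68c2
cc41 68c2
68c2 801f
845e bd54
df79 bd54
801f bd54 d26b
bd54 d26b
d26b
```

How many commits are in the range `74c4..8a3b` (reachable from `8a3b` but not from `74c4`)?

Reachable from 8a3b: {2b84, 68c2, 801f, 8a3b, 9eb2, bd54, cc41, d26b}.
Reachable from 74c4: {74c4, bd54, c687, d26b, df79}.
In 8a3b's history but not 74c4's: {2b84, 68c2, 801f, 8a3b, 9eb2, cc41} — 6 commits.

6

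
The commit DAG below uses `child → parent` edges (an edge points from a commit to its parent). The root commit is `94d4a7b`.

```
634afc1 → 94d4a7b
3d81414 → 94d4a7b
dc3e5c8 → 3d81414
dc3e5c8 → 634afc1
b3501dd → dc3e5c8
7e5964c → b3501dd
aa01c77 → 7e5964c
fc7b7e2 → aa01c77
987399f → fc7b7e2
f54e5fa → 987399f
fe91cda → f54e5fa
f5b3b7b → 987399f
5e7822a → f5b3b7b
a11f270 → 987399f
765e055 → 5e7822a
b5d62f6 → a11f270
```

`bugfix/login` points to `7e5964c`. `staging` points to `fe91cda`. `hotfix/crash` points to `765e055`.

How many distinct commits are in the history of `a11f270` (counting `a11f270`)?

10

Walking parent pointers from a11f270: reachable set = {3d81414, 634afc1, 7e5964c, 94d4a7b, 987399f, a11f270, aa01c77, b3501dd, dc3e5c8, fc7b7e2}.
That is 10 commits.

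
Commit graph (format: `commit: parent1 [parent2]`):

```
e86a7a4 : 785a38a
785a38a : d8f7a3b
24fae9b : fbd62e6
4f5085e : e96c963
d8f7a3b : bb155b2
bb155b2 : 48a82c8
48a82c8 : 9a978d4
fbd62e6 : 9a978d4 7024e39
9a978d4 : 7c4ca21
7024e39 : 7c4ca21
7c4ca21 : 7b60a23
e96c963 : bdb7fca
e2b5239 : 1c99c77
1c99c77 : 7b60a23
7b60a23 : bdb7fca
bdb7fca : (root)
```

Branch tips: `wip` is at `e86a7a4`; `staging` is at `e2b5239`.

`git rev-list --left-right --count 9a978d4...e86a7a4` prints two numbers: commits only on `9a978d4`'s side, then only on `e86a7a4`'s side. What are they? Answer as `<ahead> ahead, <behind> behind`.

Reachable from 9a978d4: {7b60a23, 7c4ca21, 9a978d4, bdb7fca}.
Reachable from e86a7a4: {48a82c8, 785a38a, 7b60a23, 7c4ca21, 9a978d4, bb155b2, bdb7fca, d8f7a3b, e86a7a4}.
Only in 9a978d4's history (ahead): {} — 0.
Only in e86a7a4's history (behind): {48a82c8, 785a38a, bb155b2, d8f7a3b, e86a7a4} — 5.

0 ahead, 5 behind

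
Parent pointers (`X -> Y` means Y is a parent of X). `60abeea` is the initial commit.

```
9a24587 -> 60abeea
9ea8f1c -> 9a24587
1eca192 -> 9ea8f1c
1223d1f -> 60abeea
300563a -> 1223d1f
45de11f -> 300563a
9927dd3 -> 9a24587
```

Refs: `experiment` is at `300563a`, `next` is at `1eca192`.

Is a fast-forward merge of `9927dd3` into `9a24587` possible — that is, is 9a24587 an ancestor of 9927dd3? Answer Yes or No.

Yes

A fast-forward from 9a24587 to 9927dd3 is possible iff 9a24587 is an ancestor of 9927dd3.
Ancestors of 9927dd3: {60abeea, 9927dd3, 9a24587}.
9a24587 is among them, so fast-forward is possible.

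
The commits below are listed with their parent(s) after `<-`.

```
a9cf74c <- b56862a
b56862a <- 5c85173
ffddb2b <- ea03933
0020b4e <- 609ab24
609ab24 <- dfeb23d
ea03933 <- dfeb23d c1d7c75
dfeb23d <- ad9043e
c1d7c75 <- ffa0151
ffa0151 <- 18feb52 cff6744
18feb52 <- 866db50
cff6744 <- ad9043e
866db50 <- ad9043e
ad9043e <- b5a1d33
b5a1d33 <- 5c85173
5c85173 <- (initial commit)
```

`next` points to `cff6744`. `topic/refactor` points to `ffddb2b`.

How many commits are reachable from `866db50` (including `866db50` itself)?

4

Walking parent pointers from 866db50: reachable set = {5c85173, 866db50, ad9043e, b5a1d33}.
That is 4 commits.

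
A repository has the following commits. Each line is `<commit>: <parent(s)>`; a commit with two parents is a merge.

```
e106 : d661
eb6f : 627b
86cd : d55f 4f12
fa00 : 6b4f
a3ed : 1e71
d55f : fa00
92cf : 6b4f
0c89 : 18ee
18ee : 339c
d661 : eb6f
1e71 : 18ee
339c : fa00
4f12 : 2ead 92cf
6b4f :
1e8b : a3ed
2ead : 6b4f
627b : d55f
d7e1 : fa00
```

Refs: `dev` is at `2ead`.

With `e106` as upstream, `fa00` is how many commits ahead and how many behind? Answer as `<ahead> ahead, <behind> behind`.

0 ahead, 5 behind

Reachable from fa00: {6b4f, fa00}.
Reachable from e106: {627b, 6b4f, d55f, d661, e106, eb6f, fa00}.
Only in fa00's history (ahead): {} — 0.
Only in e106's history (behind): {627b, d55f, d661, e106, eb6f} — 5.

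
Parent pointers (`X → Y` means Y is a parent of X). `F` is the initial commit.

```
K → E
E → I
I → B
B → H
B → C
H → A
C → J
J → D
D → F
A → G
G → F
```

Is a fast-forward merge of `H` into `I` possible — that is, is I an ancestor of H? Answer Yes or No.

No

A fast-forward from I to H is possible iff I is an ancestor of H.
Ancestors of H: {A, F, G, H}.
I is not among them, so fast-forward is not possible.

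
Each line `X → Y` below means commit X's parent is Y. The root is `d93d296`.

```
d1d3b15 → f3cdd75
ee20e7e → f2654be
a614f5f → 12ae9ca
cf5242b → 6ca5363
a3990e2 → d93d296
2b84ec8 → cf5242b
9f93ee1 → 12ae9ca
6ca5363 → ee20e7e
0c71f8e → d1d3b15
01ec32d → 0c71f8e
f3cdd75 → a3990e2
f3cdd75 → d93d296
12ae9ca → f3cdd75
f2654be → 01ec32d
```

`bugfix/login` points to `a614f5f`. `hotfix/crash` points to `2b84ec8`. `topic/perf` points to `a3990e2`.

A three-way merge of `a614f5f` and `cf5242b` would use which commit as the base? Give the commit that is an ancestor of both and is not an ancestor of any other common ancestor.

Ancestors of a614f5f: {12ae9ca, a3990e2, a614f5f, d93d296, f3cdd75}.
Ancestors of cf5242b: {01ec32d, 0c71f8e, 6ca5363, a3990e2, cf5242b, d1d3b15, d93d296, ee20e7e, f2654be, f3cdd75}.
Common ancestors: {a3990e2, d93d296, f3cdd75}.
Among these, f3cdd75 is not an ancestor of any other common ancestor — it is the merge base.

f3cdd75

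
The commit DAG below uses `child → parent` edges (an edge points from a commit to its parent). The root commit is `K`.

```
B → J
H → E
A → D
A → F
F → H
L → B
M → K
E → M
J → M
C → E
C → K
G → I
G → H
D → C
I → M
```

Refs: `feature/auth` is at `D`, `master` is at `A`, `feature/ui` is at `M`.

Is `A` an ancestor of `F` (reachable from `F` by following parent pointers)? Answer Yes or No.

No

Ancestors of F: {E, F, H, K, M}.
A is not in that set, so it is not an ancestor of F.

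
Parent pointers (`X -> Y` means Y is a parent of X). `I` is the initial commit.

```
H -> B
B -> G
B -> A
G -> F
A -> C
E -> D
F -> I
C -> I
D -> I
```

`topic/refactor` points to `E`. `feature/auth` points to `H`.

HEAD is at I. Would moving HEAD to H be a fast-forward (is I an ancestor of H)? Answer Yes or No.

A fast-forward from I to H is possible iff I is an ancestor of H.
Ancestors of H: {A, B, C, F, G, H, I}.
I is among them, so fast-forward is possible.

Yes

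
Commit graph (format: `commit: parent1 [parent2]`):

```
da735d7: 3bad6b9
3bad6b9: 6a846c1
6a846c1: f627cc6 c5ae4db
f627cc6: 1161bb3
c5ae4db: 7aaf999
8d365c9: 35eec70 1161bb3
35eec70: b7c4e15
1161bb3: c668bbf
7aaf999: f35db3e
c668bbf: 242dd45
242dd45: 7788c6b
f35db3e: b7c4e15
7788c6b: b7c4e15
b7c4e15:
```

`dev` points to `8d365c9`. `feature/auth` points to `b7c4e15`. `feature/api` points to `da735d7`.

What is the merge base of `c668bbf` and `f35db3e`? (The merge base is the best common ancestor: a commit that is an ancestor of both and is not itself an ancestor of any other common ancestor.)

Ancestors of c668bbf: {242dd45, 7788c6b, b7c4e15, c668bbf}.
Ancestors of f35db3e: {b7c4e15, f35db3e}.
Common ancestors: {b7c4e15}.
The only common ancestor is b7c4e15, so it is the merge base.

b7c4e15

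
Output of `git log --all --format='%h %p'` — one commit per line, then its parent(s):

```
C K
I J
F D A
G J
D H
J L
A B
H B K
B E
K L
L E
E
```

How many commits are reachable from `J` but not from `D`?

Reachable from J: {E, J, L}.
Reachable from D: {B, D, E, H, K, L}.
In J's history but not D's: {J} — 1 commit.

1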